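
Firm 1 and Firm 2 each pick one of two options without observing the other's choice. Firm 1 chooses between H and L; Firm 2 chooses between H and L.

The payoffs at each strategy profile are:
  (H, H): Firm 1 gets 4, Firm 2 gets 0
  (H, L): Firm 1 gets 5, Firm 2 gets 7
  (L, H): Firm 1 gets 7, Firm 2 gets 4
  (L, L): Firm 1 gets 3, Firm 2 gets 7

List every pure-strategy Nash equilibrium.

(H, L)

(H, H): Firm 1 prefers L (7 > 4); Firm 2 prefers L (7 > 0) — not an equilibrium.
(H, L): Firm 1 gets 5 ≥ 3 from L, and Firm 2 gets 7 ≥ 0 from H — Nash equilibrium.
(L, H): Firm 2 prefers L (7 > 4) — not an equilibrium.
(L, L): Firm 1 prefers H (5 > 3) — not an equilibrium.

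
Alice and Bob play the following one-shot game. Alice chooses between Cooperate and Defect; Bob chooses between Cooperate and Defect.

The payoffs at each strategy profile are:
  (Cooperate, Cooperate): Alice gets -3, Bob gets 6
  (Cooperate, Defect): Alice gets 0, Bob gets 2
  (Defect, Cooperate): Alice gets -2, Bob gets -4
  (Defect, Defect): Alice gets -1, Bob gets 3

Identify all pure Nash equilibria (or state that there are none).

(Cooperate, Cooperate): Alice prefers Defect (-2 > -3) — not an equilibrium.
(Cooperate, Defect): Bob prefers Cooperate (6 > 2) — not an equilibrium.
(Defect, Cooperate): Bob prefers Defect (3 > -4) — not an equilibrium.
(Defect, Defect): Alice prefers Cooperate (0 > -1) — not an equilibrium.

none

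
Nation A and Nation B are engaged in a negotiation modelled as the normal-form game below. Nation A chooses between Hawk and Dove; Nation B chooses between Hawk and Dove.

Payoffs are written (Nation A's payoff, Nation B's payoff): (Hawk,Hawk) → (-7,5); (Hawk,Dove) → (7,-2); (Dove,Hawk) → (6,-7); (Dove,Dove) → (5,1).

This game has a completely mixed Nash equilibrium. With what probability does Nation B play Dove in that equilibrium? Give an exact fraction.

Let q be the probability that Nation B plays Hawk. In a completely mixed equilibrium, Nation A must be indifferent between Hawk and Dove.
Nation A's expected payoff from Hawk is −7q + 7(1−q); from Dove it is 6q + 5(1−q).
Setting these equal: −14q + 7 = q + 5, so q = 2/15.
Therefore Nation B plays Dove with probability 1 − 2/15 = 13/15.

13/15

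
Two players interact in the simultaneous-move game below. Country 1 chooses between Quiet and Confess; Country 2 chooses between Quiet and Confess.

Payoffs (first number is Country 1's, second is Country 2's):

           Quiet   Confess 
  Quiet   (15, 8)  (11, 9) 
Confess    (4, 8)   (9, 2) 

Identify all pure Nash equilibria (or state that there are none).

(Quiet, Confess)

(Quiet, Quiet): Country 2 prefers Confess (9 > 8) — not an equilibrium.
(Quiet, Confess): Country 1 gets 11 ≥ 9 from Confess, and Country 2 gets 9 ≥ 8 from Quiet — Nash equilibrium.
(Confess, Quiet): Country 1 prefers Quiet (15 > 4) — not an equilibrium.
(Confess, Confess): Country 1 prefers Quiet (11 > 9); Country 2 prefers Quiet (8 > 2) — not an equilibrium.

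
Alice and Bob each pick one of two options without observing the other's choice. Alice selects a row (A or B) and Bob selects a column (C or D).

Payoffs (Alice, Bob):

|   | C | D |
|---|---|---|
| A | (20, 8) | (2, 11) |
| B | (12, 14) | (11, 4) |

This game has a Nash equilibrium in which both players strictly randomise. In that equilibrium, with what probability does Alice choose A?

10/13

Let r be the probability that Alice plays A. In a completely mixed equilibrium, Bob must be indifferent between C and D.
Bob's expected payoff from C is 8r + 14(1−r); from D it is 11r + 4(1−r).
Setting these equal: −6r + 14 = 7r + 4, so r = 10/13.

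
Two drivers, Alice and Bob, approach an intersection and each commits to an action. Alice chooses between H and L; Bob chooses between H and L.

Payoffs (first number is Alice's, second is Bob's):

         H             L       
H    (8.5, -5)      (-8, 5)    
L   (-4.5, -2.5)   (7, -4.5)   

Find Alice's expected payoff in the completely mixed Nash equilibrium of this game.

First find q, the probability Bob plays H, from Alice's indifference between H and L: 8.5q − 8(1−q) = −4.5q + 7(1−q), giving q = 15/28.
Since Alice is indifferent in equilibrium, Alice's expected payoff equals the payoff from either row against (15/28, 13/28). Using H: 8.5(15/28) − 8(13/28) = 47/56.

47/56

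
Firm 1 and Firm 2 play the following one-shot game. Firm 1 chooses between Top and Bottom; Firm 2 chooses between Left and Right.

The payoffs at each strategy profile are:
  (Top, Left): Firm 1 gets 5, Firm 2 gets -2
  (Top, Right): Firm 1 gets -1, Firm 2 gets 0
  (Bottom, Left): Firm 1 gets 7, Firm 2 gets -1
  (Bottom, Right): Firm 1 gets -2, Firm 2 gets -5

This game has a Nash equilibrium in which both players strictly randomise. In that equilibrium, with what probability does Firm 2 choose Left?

1/3

Let c be the probability that Firm 2 plays Left. In a completely mixed equilibrium, Firm 1 must be indifferent between Top and Bottom.
Firm 1's expected payoff from Top is 5c − (1−c); from Bottom it is 7c − 2(1−c).
Setting these equal: 6c − 1 = 9c − 2, so c = 1/3.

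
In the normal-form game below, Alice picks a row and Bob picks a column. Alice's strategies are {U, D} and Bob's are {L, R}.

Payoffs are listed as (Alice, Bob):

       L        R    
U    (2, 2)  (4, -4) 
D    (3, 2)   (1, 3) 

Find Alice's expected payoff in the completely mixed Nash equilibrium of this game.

5/2

First find y, the probability Bob plays L, from Alice's indifference between U and D: 2y + 4(1−y) = 3y + (1−y), giving y = 3/4.
Since Alice is indifferent in equilibrium, Alice's expected payoff equals the payoff from either row against (3/4, 1/4). Using U: 2(3/4) + 4(1/4) = 5/2.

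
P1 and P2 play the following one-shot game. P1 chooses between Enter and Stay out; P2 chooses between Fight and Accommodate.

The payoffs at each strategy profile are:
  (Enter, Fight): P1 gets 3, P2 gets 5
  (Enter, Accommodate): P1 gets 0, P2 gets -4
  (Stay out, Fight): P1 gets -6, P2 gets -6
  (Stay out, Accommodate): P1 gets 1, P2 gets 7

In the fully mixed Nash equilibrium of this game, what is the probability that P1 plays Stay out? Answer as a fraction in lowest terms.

9/22

Let x be the probability that P1 plays Enter. In a completely mixed equilibrium, P2 must be indifferent between Fight and Accommodate.
P2's expected payoff from Fight is 5x − 6(1−x); from Accommodate it is −4x + 7(1−x).
Setting these equal: 11x − 6 = −11x + 7, so x = 13/22.
Therefore P1 plays Stay out with probability 1 − 13/22 = 9/22.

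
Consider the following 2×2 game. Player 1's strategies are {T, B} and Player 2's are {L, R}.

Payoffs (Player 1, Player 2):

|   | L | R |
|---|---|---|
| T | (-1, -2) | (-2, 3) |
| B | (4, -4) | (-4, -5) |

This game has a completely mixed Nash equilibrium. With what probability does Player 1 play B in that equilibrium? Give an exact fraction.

Let p be the probability that Player 1 plays T. In a completely mixed equilibrium, Player 2 must be indifferent between L and R.
Player 2's expected payoff from L is −2p − 4(1−p); from R it is 3p − 5(1−p).
Setting these equal: 2p − 4 = 8p − 5, so p = 1/6.
Therefore Player 1 plays B with probability 1 − 1/6 = 5/6.

5/6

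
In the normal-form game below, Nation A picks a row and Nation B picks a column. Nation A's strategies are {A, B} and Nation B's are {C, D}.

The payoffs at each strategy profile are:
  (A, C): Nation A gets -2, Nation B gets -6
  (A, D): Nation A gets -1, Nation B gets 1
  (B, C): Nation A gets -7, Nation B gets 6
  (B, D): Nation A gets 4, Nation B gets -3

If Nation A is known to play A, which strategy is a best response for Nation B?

Against A, Nation B earns -6 from C and 1 from D.
So D is the best response.

D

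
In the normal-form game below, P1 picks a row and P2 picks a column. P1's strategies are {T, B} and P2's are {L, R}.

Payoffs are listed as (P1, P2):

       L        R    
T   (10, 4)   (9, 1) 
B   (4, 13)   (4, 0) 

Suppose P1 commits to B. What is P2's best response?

L

Against B, P2 earns 13 from L and 0 from R.
So L is the best response.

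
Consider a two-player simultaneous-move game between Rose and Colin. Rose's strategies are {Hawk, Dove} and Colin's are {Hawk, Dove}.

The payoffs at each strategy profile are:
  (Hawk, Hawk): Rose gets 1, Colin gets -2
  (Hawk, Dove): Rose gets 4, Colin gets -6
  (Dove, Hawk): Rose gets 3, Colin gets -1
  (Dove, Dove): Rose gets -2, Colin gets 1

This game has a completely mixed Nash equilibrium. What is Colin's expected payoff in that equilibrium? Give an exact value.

-4/3

First find x, the probability Rose plays Hawk, from Colin's indifference between Hawk and Dove: −2x − (1−x) = −6x + (1−x), giving x = 1/3.
Since Colin is indifferent in equilibrium, Colin's expected payoff equals the payoff from either column against (1/3, 2/3). Using Hawk: −2(1/3) − (2/3) = -4/3.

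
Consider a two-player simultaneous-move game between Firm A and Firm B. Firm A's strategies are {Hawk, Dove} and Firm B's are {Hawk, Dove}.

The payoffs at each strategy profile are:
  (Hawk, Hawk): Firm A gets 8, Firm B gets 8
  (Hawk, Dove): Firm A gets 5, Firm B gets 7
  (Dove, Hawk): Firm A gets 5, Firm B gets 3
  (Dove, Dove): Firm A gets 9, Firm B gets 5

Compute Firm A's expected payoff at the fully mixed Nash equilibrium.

47/7

First find y, the probability Firm B plays Hawk, from Firm A's indifference between Hawk and Dove: 8y + 5(1−y) = 5y + 9(1−y), giving y = 4/7.
Since Firm A is indifferent in equilibrium, Firm A's expected payoff equals the payoff from either row against (4/7, 3/7). Using Hawk: 8(4/7) + 5(3/7) = 47/7.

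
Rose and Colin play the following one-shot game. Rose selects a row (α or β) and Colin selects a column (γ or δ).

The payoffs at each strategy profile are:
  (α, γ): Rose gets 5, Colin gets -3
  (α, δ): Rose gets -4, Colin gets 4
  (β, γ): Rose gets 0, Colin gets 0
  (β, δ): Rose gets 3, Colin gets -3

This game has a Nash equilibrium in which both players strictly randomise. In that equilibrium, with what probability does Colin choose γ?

7/12

Let c be the probability that Colin plays γ. In a completely mixed equilibrium, Rose must be indifferent between α and β.
Rose's expected payoff from α is 5c − 4(1−c); from β it is 3(1−c).
Setting these equal: 9c − 4 = −3c + 3, so c = 7/12.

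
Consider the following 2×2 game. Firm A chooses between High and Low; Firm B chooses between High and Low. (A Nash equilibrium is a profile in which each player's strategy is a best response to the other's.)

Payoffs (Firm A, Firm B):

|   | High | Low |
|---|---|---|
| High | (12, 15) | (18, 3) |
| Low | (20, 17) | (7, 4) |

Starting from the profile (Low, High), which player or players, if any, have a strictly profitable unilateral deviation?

Neither

Firm A at (Low, High) earns 20; deviating to High yields 12 — not better.
Firm B earns 17; deviating to Low yields 4 — not better.
Neither player can strictly improve; the profile is a Nash equilibrium.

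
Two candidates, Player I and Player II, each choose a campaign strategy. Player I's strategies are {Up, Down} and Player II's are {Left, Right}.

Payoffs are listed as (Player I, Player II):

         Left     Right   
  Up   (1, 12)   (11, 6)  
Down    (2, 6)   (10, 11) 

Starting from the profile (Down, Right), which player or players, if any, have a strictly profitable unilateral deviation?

Player I at (Down, Right) earns 10; deviating to Up yields 11 — a strict improvement.
Player II earns 11; deviating to Left yields 6 — not better.
Only Player I has a strictly profitable deviation.

Player I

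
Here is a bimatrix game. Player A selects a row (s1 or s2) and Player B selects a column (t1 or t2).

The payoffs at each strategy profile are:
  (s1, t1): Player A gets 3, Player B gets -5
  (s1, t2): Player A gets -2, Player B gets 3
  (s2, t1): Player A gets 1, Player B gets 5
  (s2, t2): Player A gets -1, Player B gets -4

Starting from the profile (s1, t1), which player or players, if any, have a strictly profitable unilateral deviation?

Player B

Player A at (s1, t1) earns 3; deviating to s2 yields 1 — not better.
Player B earns -5; deviating to t2 yields 3 — a strict improvement.
Only Player B has a strictly profitable deviation.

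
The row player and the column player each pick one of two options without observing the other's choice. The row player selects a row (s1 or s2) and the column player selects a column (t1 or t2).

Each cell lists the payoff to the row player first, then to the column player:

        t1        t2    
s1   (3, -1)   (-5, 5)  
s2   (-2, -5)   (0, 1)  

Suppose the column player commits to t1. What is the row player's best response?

s1

Against t1, the row player earns 3 from s1 and -2 from s2.
So s1 is the best response.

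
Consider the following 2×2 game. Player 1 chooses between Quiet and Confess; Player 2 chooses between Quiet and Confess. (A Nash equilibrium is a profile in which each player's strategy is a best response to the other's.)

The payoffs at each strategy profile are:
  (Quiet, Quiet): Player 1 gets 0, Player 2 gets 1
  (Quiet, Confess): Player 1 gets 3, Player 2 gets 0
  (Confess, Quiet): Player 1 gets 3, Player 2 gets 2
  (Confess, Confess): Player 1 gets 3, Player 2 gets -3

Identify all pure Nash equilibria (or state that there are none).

(Confess, Quiet)

(Quiet, Quiet): Player 1 prefers Confess (3 > 0) — not an equilibrium.
(Quiet, Confess): Player 2 prefers Quiet (1 > 0) — not an equilibrium.
(Confess, Quiet): Player 1 gets 3 ≥ 0 from Quiet, and Player 2 gets 2 ≥ -3 from Confess — Nash equilibrium.
(Confess, Confess): Player 2 prefers Quiet (2 > -3) — not an equilibrium.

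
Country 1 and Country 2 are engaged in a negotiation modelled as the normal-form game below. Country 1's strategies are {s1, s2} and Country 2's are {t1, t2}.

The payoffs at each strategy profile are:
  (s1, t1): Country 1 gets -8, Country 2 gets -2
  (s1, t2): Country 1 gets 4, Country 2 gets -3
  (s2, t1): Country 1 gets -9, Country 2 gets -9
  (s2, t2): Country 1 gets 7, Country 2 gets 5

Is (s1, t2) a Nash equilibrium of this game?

At (s1, t2), Country 1 earns 4; switching to s2 would give 7, so Country 1 would deviate.
Country 2 earns -3; switching to t1 would give -2, so Country 2 would deviate.
Since at least one player can profitably deviate, this is not a Nash equilibrium.

No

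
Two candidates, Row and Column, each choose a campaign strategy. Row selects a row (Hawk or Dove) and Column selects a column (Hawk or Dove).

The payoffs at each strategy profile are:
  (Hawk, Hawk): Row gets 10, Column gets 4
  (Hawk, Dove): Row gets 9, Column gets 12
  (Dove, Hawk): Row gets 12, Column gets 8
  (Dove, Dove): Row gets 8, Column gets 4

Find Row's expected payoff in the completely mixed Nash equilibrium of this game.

28/3

First find q, the probability Column plays Hawk, from Row's indifference between Hawk and Dove: 10q + 9(1−q) = 12q + 8(1−q), giving q = 1/3.
Since Row is indifferent in equilibrium, Row's expected payoff equals the payoff from either row against (1/3, 2/3). Using Hawk: 10(1/3) + 9(2/3) = 28/3.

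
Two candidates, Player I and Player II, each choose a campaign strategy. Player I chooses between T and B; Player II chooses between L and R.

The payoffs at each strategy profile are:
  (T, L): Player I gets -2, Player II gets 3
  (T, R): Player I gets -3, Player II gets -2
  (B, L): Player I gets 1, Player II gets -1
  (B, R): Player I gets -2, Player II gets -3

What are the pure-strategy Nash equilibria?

(B, L)

(T, L): Player I prefers B (1 > -2) — not an equilibrium.
(T, R): Player I prefers B (-2 > -3); Player II prefers L (3 > -2) — not an equilibrium.
(B, L): Player I gets 1 ≥ -2 from T, and Player II gets -1 ≥ -3 from R — Nash equilibrium.
(B, R): Player II prefers L (-1 > -3) — not an equilibrium.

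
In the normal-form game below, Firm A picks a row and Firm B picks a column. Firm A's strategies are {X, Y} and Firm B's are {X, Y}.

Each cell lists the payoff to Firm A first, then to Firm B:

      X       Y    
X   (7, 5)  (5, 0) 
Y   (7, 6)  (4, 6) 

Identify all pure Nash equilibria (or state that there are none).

(X, X) and (Y, X)

(X, X): Firm A gets 7 ≥ 7 from Y, and Firm B gets 5 ≥ 0 from Y — Nash equilibrium.
(X, Y): Firm B prefers X (5 > 0) — not an equilibrium.
(Y, X): Firm A gets 7 ≥ 7 from X, and Firm B gets 6 ≥ 6 from Y — Nash equilibrium.
(Y, Y): Firm A prefers X (5 > 4) — not an equilibrium.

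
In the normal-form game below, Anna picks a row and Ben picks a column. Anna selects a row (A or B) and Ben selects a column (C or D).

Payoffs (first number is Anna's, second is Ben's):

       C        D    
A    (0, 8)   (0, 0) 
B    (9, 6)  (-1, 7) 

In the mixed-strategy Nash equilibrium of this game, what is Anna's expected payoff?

0

First find y, the probability Ben plays C, from Anna's indifference between A and B: 0 = 9y − (1−y), giving y = 1/10.
Since Anna is indifferent in equilibrium, Anna's expected payoff equals the payoff from either row against (1/10, 9/10). Using A: 0 = 0.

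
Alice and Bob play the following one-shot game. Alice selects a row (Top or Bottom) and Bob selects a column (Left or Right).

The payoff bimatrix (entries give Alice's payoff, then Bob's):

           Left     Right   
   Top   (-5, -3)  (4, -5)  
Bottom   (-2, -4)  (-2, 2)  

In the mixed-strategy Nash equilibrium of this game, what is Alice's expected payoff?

-2

First find q, the probability Bob plays Left, from Alice's indifference between Top and Bottom: −5q + 4(1−q) = −2q − 2(1−q), giving q = 2/3.
Since Alice is indifferent in equilibrium, Alice's expected payoff equals the payoff from either row against (2/3, 1/3). Using Top: −5(2/3) + 4(1/3) = -2.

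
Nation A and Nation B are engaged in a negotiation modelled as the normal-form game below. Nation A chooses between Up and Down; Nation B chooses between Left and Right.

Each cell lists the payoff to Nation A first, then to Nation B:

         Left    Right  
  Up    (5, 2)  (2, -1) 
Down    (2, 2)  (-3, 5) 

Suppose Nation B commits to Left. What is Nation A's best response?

Up

Against Left, Nation A earns 5 from Up and 2 from Down.
So Up is the best response.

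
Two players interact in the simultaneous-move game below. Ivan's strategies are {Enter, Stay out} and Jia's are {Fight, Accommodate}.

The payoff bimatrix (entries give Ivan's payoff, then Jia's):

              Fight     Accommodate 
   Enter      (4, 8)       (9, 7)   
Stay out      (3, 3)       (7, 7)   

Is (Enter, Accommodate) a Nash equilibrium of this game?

At (Enter, Accommodate), Ivan earns 9; switching to Stay out would give 7, so Ivan has no profitable deviation.
Jia earns 7; switching to Fight would give 8, so Jia would deviate.
Since at least one player can profitably deviate, this is not a Nash equilibrium.

No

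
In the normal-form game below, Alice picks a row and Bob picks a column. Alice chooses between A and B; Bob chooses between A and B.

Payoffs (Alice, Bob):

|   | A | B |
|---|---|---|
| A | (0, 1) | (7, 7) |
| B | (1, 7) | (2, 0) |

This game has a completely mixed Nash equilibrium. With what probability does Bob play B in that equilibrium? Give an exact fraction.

Let y be the probability that Bob plays A. In a completely mixed equilibrium, Alice must be indifferent between A and B.
Alice's expected payoff from A is 7(1−y); from B it is y + 2(1−y).
Setting these equal: −7y + 7 = −y + 2, so y = 5/6.
Therefore Bob plays B with probability 1 − 5/6 = 1/6.

1/6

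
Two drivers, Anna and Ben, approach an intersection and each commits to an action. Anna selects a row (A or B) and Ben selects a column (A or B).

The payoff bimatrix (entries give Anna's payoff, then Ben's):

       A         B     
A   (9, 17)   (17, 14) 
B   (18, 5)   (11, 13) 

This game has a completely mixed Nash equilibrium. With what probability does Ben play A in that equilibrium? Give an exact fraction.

Let q be the probability that Ben plays A. In a completely mixed equilibrium, Anna must be indifferent between A and B.
Anna's expected payoff from A is 9q + 17(1−q); from B it is 18q + 11(1−q).
Setting these equal: −8q + 17 = 7q + 11, so q = 2/5.

2/5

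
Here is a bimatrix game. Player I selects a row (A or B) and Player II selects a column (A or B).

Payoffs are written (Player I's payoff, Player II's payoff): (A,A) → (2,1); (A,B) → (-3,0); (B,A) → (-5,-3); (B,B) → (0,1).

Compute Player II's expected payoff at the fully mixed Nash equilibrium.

First find p, the probability Player I plays A, from Player II's indifference between A and B: p − 3(1−p) = (1−p), giving p = 4/5.
Since Player II is indifferent in equilibrium, Player II's expected payoff equals the payoff from either column against (4/5, 1/5). Using A: (4/5) − 3(1/5) = 1/5.

1/5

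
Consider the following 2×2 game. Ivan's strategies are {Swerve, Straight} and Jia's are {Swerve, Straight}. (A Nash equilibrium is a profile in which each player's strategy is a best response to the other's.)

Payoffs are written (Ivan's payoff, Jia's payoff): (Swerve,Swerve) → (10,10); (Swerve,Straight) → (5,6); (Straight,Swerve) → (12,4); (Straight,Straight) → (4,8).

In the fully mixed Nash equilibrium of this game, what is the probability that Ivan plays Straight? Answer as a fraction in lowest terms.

1/2

Let p be the probability that Ivan plays Swerve. In a completely mixed equilibrium, Jia must be indifferent between Swerve and Straight.
Jia's expected payoff from Swerve is 10p + 4(1−p); from Straight it is 6p + 8(1−p).
Setting these equal: 6p + 4 = −2p + 8, so p = 1/2.
Therefore Ivan plays Straight with probability 1 − 1/2 = 1/2.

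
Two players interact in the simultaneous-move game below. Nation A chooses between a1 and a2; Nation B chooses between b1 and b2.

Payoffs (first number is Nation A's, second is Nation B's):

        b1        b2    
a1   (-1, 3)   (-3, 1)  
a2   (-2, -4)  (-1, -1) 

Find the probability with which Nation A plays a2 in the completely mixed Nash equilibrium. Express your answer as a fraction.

2/5

Let p be the probability that Nation A plays a1. In a completely mixed equilibrium, Nation B must be indifferent between b1 and b2.
Nation B's expected payoff from b1 is 3p − 4(1−p); from b2 it is p − (1−p).
Setting these equal: 7p − 4 = 2p − 1, so p = 3/5.
Therefore Nation A plays a2 with probability 1 − 3/5 = 2/5.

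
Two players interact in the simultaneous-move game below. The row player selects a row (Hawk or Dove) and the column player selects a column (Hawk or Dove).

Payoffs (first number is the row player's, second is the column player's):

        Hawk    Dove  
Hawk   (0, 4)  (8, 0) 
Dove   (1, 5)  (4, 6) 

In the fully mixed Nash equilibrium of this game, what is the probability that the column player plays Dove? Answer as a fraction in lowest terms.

Let q be the probability that the column player plays Hawk. In a completely mixed equilibrium, the row player must be indifferent between Hawk and Dove.
The row player's expected payoff from Hawk is 8(1−q); from Dove it is q + 4(1−q).
Setting these equal: −8q + 8 = −3q + 4, so q = 4/5.
Therefore the column player plays Dove with probability 1 − 4/5 = 1/5.

1/5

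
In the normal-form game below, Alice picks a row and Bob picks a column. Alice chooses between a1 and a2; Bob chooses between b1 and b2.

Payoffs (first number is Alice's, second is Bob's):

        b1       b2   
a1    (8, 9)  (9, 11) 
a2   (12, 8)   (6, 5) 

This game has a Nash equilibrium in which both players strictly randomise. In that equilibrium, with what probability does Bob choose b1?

3/7

Let c be the probability that Bob plays b1. In a completely mixed equilibrium, Alice must be indifferent between a1 and a2.
Alice's expected payoff from a1 is 8c + 9(1−c); from a2 it is 12c + 6(1−c).
Setting these equal: −c + 9 = 6c + 6, so c = 3/7.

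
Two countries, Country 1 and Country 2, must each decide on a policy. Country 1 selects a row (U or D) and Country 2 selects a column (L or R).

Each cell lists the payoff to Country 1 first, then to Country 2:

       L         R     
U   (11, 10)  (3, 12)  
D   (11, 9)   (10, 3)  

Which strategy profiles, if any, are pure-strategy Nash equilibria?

(D, L)

(U, L): Country 2 prefers R (12 > 10) — not an equilibrium.
(U, R): Country 1 prefers D (10 > 3) — not an equilibrium.
(D, L): Country 1 gets 11 ≥ 11 from U, and Country 2 gets 9 ≥ 3 from R — Nash equilibrium.
(D, R): Country 2 prefers L (9 > 3) — not an equilibrium.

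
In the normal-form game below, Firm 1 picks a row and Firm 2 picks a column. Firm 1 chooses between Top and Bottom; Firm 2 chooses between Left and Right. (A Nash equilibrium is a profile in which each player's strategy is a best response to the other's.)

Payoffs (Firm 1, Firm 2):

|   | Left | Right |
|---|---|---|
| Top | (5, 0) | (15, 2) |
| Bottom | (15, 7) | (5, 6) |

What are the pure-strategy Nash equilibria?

(Top, Left): Firm 1 prefers Bottom (15 > 5); Firm 2 prefers Right (2 > 0) — not an equilibrium.
(Top, Right): Firm 1 gets 15 ≥ 5 from Bottom, and Firm 2 gets 2 ≥ 0 from Left — Nash equilibrium.
(Bottom, Left): Firm 1 gets 15 ≥ 5 from Top, and Firm 2 gets 7 ≥ 6 from Right — Nash equilibrium.
(Bottom, Right): Firm 1 prefers Top (15 > 5); Firm 2 prefers Left (7 > 6) — not an equilibrium.

(Top, Right) and (Bottom, Left)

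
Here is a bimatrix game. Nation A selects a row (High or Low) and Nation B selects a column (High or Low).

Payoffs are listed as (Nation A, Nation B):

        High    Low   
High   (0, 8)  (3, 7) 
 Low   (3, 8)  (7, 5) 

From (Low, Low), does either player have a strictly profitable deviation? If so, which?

Nation B

Nation A at (Low, Low) earns 7; deviating to High yields 3 — not better.
Nation B earns 5; deviating to High yields 8 — a strict improvement.
Only Nation B has a strictly profitable deviation.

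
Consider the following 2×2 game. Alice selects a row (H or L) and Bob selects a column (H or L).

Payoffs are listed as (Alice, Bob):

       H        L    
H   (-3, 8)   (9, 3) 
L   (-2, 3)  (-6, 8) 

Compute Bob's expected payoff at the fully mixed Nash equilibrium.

11/2

First find x, the probability Alice plays H, from Bob's indifference between H and L: 8x + 3(1−x) = 3x + 8(1−x), giving x = 1/2.
Since Bob is indifferent in equilibrium, Bob's expected payoff equals the payoff from either column against (1/2, 1/2). Using H: 8(1/2) + 3(1/2) = 11/2.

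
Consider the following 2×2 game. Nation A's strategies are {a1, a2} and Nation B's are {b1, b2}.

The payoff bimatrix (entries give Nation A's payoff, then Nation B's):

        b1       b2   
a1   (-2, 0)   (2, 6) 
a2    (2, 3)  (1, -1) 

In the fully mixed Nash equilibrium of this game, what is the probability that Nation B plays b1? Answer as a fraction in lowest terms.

Let y be the probability that Nation B plays b1. In a completely mixed equilibrium, Nation A must be indifferent between a1 and a2.
Nation A's expected payoff from a1 is −2y + 2(1−y); from a2 it is 2y + (1−y).
Setting these equal: −4y + 2 = y + 1, so y = 1/5.

1/5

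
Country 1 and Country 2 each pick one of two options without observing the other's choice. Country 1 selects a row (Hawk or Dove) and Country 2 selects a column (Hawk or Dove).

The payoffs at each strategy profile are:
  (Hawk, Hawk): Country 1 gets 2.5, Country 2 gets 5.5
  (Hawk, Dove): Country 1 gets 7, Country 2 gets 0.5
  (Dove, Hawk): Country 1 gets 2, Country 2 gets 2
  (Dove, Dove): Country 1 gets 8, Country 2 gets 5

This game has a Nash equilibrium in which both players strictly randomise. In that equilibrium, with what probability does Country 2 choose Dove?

1/3

Let y be the probability that Country 2 plays Hawk. In a completely mixed equilibrium, Country 1 must be indifferent between Hawk and Dove.
Country 1's expected payoff from Hawk is 2.5y + 7(1−y); from Dove it is 2y + 8(1−y).
Setting these equal: −4.5y + 7 = −6y + 8, so y = 2/3.
Therefore Country 2 plays Dove with probability 1 − 2/3 = 1/3.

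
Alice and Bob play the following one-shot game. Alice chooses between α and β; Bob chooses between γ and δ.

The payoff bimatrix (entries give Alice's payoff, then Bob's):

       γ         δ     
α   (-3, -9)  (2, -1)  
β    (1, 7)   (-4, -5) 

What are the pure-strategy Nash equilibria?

(α, γ): Alice prefers β (1 > -3); Bob prefers δ (-1 > -9) — not an equilibrium.
(α, δ): Alice gets 2 ≥ -4 from β, and Bob gets -1 ≥ -9 from γ — Nash equilibrium.
(β, γ): Alice gets 1 ≥ -3 from α, and Bob gets 7 ≥ -5 from δ — Nash equilibrium.
(β, δ): Alice prefers α (2 > -4); Bob prefers γ (7 > -5) — not an equilibrium.

(α, δ) and (β, γ)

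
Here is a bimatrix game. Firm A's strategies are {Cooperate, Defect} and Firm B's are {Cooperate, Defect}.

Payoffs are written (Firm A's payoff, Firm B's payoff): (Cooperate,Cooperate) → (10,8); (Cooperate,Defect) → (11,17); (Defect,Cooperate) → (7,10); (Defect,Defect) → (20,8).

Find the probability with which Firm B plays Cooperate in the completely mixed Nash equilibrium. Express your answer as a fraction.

Let q be the probability that Firm B plays Cooperate. In a completely mixed equilibrium, Firm A must be indifferent between Cooperate and Defect.
Firm A's expected payoff from Cooperate is 10q + 11(1−q); from Defect it is 7q + 20(1−q).
Setting these equal: −q + 11 = −13q + 20, so q = 3/4.

3/4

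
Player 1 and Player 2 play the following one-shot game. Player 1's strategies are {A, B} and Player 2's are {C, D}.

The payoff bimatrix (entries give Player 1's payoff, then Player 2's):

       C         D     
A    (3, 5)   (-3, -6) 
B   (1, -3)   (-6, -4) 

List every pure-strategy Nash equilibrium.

(A, C): Player 1 gets 3 ≥ 1 from B, and Player 2 gets 5 ≥ -6 from D — Nash equilibrium.
(A, D): Player 2 prefers C (5 > -6) — not an equilibrium.
(B, C): Player 1 prefers A (3 > 1) — not an equilibrium.
(B, D): Player 1 prefers A (-3 > -6); Player 2 prefers C (-3 > -4) — not an equilibrium.

(A, C)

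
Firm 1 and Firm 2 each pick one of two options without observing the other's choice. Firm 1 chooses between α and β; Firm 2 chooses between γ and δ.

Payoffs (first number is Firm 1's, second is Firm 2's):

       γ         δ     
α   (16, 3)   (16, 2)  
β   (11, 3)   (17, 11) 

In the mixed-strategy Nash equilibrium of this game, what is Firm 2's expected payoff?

First find x, the probability Firm 1 plays α, from Firm 2's indifference between γ and δ: 3x + 3(1−x) = 2x + 11(1−x), giving x = 8/9.
Since Firm 2 is indifferent in equilibrium, Firm 2's expected payoff equals the payoff from either column against (8/9, 1/9). Using γ: 3(8/9) + 3(1/9) = 3.

3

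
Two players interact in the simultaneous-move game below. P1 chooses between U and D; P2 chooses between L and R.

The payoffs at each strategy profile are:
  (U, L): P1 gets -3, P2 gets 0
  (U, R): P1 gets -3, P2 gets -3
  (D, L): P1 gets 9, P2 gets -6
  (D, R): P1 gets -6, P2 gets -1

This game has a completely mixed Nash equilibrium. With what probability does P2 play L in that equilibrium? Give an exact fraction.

1/5

Let q be the probability that P2 plays L. In a completely mixed equilibrium, P1 must be indifferent between U and D.
P1's expected payoff from U is −3q − 3(1−q); from D it is 9q − 6(1−q).
Setting these equal: -3 = 15q − 6, so q = 1/5.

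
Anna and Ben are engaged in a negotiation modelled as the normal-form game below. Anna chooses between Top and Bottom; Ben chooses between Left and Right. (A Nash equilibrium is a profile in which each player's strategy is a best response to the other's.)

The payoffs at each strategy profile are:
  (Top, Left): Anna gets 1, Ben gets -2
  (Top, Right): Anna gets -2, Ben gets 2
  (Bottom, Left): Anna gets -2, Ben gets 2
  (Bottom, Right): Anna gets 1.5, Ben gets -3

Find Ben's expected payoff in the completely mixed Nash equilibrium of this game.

-2/9

First find x, the probability Anna plays Top, from Ben's indifference between Left and Right: −2x + 2(1−x) = 2x − 3(1−x), giving x = 5/9.
Since Ben is indifferent in equilibrium, Ben's expected payoff equals the payoff from either column against (5/9, 4/9). Using Left: −2(5/9) + 2(4/9) = -2/9.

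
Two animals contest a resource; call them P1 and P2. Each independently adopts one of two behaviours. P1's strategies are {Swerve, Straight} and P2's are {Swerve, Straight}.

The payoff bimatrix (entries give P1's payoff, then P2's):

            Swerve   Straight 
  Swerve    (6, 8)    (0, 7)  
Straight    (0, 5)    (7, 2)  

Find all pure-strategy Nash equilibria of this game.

(Swerve, Swerve)

(Swerve, Swerve): P1 gets 6 ≥ 0 from Straight, and P2 gets 8 ≥ 7 from Straight — Nash equilibrium.
(Swerve, Straight): P1 prefers Straight (7 > 0); P2 prefers Swerve (8 > 7) — not an equilibrium.
(Straight, Swerve): P1 prefers Swerve (6 > 0) — not an equilibrium.
(Straight, Straight): P2 prefers Swerve (5 > 2) — not an equilibrium.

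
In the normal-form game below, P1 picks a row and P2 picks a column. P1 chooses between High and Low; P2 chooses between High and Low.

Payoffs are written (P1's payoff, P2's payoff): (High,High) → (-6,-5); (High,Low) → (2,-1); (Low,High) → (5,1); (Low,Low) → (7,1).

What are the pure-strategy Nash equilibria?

(High, High): P1 prefers Low (5 > -6); P2 prefers Low (-1 > -5) — not an equilibrium.
(High, Low): P1 prefers Low (7 > 2) — not an equilibrium.
(Low, High): P1 gets 5 ≥ -6 from High, and P2 gets 1 ≥ 1 from Low — Nash equilibrium.
(Low, Low): P1 gets 7 ≥ 2 from High, and P2 gets 1 ≥ 1 from High — Nash equilibrium.

(Low, High) and (Low, Low)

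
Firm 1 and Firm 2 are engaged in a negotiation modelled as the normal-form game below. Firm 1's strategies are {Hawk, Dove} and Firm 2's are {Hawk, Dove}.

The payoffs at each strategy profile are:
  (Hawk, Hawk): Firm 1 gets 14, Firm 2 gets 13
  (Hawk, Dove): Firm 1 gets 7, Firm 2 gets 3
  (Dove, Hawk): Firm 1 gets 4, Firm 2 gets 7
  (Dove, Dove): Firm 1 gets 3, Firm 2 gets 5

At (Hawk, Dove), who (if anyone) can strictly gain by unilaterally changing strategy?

Firm 1 at (Hawk, Dove) earns 7; deviating to Dove yields 3 — not better.
Firm 2 earns 3; deviating to Hawk yields 13 — a strict improvement.
Only Firm 2 has a strictly profitable deviation.

Firm 2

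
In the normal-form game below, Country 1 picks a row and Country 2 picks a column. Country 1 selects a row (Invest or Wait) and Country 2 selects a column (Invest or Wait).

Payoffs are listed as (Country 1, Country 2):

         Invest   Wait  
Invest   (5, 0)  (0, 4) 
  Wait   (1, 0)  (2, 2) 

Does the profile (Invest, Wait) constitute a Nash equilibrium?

At (Invest, Wait), Country 1 earns 0; switching to Wait would give 2, so Country 1 would deviate.
Country 2 earns 4; switching to Invest would give 0, so Country 2 has no profitable deviation.
Since at least one player can profitably deviate, this is not a Nash equilibrium.

No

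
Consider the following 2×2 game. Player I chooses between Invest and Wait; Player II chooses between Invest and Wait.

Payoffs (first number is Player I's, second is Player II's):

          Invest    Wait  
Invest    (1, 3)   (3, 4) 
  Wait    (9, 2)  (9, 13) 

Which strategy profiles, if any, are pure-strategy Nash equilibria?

(Invest, Invest): Player I prefers Wait (9 > 1); Player II prefers Wait (4 > 3) — not an equilibrium.
(Invest, Wait): Player I prefers Wait (9 > 3) — not an equilibrium.
(Wait, Invest): Player II prefers Wait (13 > 2) — not an equilibrium.
(Wait, Wait): Player I gets 9 ≥ 3 from Invest, and Player II gets 13 ≥ 2 from Invest — Nash equilibrium.

(Wait, Wait)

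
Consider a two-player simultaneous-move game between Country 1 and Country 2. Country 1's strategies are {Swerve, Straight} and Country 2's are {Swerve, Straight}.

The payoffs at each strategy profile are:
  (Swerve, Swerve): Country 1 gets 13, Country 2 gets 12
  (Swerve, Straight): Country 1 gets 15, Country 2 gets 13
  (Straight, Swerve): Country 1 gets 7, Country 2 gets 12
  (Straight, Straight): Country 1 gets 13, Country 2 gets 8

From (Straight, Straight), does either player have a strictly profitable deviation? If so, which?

Both

Country 1 at (Straight, Straight) earns 13; deviating to Swerve yields 15 — a strict improvement.
Country 2 earns 8; deviating to Swerve yields 12 — a strict improvement.
Both Country 1 and Country 2 have strictly profitable deviations.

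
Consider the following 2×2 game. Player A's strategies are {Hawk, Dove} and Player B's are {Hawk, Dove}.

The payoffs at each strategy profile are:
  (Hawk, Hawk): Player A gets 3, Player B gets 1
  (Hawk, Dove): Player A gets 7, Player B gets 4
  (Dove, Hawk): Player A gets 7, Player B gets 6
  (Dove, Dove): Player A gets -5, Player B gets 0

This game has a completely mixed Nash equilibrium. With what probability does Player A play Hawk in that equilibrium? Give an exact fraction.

Let x be the probability that Player A plays Hawk. In a completely mixed equilibrium, Player B must be indifferent between Hawk and Dove.
Player B's expected payoff from Hawk is x + 6(1−x); from Dove it is 4x.
Setting these equal: −5x + 6 = 4x, so x = 2/3.

2/3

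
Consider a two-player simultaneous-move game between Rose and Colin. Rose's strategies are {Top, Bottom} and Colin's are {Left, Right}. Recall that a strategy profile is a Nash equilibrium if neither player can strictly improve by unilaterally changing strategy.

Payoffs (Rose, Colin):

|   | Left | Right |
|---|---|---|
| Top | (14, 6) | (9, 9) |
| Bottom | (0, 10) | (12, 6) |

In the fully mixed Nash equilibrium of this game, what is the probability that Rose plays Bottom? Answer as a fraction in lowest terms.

3/7

Let x be the probability that Rose plays Top. In a completely mixed equilibrium, Colin must be indifferent between Left and Right.
Colin's expected payoff from Left is 6x + 10(1−x); from Right it is 9x + 6(1−x).
Setting these equal: −4x + 10 = 3x + 6, so x = 4/7.
Therefore Rose plays Bottom with probability 1 − 4/7 = 3/7.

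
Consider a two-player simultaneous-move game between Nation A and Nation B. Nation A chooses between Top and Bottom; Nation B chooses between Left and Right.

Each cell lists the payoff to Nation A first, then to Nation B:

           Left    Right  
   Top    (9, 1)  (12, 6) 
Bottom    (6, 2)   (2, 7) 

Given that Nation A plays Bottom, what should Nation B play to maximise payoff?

Right

Against Bottom, Nation B earns 2 from Left and 7 from Right.
So Right is the best response.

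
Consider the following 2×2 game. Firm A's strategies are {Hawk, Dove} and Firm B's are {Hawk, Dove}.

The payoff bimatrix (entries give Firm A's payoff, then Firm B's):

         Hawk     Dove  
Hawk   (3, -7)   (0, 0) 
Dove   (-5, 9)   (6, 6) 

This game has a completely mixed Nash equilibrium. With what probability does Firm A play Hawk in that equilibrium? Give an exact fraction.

Let r be the probability that Firm A plays Hawk. In a completely mixed equilibrium, Firm B must be indifferent between Hawk and Dove.
Firm B's expected payoff from Hawk is −7r + 9(1−r); from Dove it is 6(1−r).
Setting these equal: −16r + 9 = −6r + 6, so r = 3/10.

3/10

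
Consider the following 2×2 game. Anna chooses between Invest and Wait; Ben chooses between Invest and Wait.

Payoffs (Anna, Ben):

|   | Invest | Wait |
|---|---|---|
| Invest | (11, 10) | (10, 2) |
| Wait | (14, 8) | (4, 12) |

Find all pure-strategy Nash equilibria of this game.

(Invest, Invest): Anna prefers Wait (14 > 11) — not an equilibrium.
(Invest, Wait): Ben prefers Invest (10 > 2) — not an equilibrium.
(Wait, Invest): Ben prefers Wait (12 > 8) — not an equilibrium.
(Wait, Wait): Anna prefers Invest (10 > 4) — not an equilibrium.

none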